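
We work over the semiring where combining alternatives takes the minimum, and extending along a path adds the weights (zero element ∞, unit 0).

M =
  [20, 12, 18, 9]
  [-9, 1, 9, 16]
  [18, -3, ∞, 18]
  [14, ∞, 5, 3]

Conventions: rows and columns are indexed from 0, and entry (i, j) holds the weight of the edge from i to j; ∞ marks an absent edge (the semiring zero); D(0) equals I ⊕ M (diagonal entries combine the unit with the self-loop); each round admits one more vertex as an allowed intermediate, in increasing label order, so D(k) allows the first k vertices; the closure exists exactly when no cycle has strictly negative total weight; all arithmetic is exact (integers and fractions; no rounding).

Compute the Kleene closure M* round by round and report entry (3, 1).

D(0):
  [0, 12, 18, 9]
  [-9, 0, 9, 16]
  [18, -3, 0, 18]
  [14, ∞, 5, 0]
D(1):
  [0, 12, 18, 9]
  [-9, 0, 9, 0]
  [18, -3, 0, 18]
  [14, 26, 5, 0]
D(2):
  [0, 12, 18, 9]
  [-9, 0, 9, 0]
  [-12, -3, 0, -3]
  [14, 26, 5, 0]
D(3):
  [0, 12, 18, 9]
  [-9, 0, 9, 0]
  [-12, -3, 0, -3]
  [-7, 2, 5, 0]
D(4):
  [0, 11, 14, 9]
  [-9, 0, 5, 0]
  [-12, -3, 0, -3]
  [-7, 2, 5, 0]
Answer: M*[3][1] = 2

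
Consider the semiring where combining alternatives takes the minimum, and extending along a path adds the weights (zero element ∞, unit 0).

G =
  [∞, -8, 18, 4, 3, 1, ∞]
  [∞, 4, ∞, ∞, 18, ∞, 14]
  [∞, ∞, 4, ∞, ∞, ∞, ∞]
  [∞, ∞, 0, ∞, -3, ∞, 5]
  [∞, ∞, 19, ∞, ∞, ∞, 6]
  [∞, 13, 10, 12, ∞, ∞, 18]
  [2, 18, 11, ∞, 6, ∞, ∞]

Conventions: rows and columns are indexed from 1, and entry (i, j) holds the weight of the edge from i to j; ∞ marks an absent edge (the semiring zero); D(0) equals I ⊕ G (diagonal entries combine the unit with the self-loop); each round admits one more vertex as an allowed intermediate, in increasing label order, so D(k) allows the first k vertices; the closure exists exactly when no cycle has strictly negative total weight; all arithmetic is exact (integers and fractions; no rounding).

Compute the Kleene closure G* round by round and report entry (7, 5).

D(0):
  [0, -8, 18, 4, 3, 1, ∞]
  [∞, 0, ∞, ∞, 18, ∞, 14]
  [∞, ∞, 0, ∞, ∞, ∞, ∞]
  [∞, ∞, 0, 0, -3, ∞, 5]
  [∞, ∞, 19, ∞, 0, ∞, 6]
  [∞, 13, 10, 12, ∞, 0, 18]
  [2, 18, 11, ∞, 6, ∞, 0]
D(1):
  [0, -8, 18, 4, 3, 1, ∞]
  [∞, 0, ∞, ∞, 18, ∞, 14]
  [∞, ∞, 0, ∞, ∞, ∞, ∞]
  [∞, ∞, 0, 0, -3, ∞, 5]
  [∞, ∞, 19, ∞, 0, ∞, 6]
  [∞, 13, 10, 12, ∞, 0, 18]
  [2, -6, 11, 6, 5, 3, 0]
D(2):
  [0, -8, 18, 4, 3, 1, 6]
  [∞, 0, ∞, ∞, 18, ∞, 14]
  [∞, ∞, 0, ∞, ∞, ∞, ∞]
  [∞, ∞, 0, 0, -3, ∞, 5]
  [∞, ∞, 19, ∞, 0, ∞, 6]
  [∞, 13, 10, 12, 31, 0, 18]
  [2, -6, 11, 6, 5, 3, 0]
D(3):
  [0, -8, 18, 4, 3, 1, 6]
  [∞, 0, ∞, ∞, 18, ∞, 14]
  [∞, ∞, 0, ∞, ∞, ∞, ∞]
  [∞, ∞, 0, 0, -3, ∞, 5]
  [∞, ∞, 19, ∞, 0, ∞, 6]
  [∞, 13, 10, 12, 31, 0, 18]
  [2, -6, 11, 6, 5, 3, 0]
D(4):
  [0, -8, 4, 4, 1, 1, 6]
  [∞, 0, ∞, ∞, 18, ∞, 14]
  [∞, ∞, 0, ∞, ∞, ∞, ∞]
  [∞, ∞, 0, 0, -3, ∞, 5]
  [∞, ∞, 19, ∞, 0, ∞, 6]
  [∞, 13, 10, 12, 9, 0, 17]
  [2, -6, 6, 6, 3, 3, 0]
D(5):
  [0, -8, 4, 4, 1, 1, 6]
  [∞, 0, 37, ∞, 18, ∞, 14]
  [∞, ∞, 0, ∞, ∞, ∞, ∞]
  [∞, ∞, 0, 0, -3, ∞, 3]
  [∞, ∞, 19, ∞, 0, ∞, 6]
  [∞, 13, 10, 12, 9, 0, 15]
  [2, -6, 6, 6, 3, 3, 0]
D(6):
  [0, -8, 4, 4, 1, 1, 6]
  [∞, 0, 37, ∞, 18, ∞, 14]
  [∞, ∞, 0, ∞, ∞, ∞, ∞]
  [∞, ∞, 0, 0, -3, ∞, 3]
  [∞, ∞, 19, ∞, 0, ∞, 6]
  [∞, 13, 10, 12, 9, 0, 15]
  [2, -6, 6, 6, 3, 3, 0]
D(7):
  [0, -8, 4, 4, 1, 1, 6]
  [16, 0, 20, 20, 17, 17, 14]
  [∞, ∞, 0, ∞, ∞, ∞, ∞]
  [5, -3, 0, 0, -3, 6, 3]
  [8, 0, 12, 12, 0, 9, 6]
  [17, 9, 10, 12, 9, 0, 15]
  [2, -6, 6, 6, 3, 3, 0]
Answer: G*[7][5] = 3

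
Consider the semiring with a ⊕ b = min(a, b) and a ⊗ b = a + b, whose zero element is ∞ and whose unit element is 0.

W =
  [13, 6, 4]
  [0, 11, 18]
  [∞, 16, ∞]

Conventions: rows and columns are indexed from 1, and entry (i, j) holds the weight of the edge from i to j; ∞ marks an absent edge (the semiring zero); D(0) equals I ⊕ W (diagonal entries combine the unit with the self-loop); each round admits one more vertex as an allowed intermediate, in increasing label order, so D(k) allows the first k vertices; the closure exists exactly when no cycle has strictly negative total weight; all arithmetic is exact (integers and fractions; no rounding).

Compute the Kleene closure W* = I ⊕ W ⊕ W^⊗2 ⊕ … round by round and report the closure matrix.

D(0):
  [0, 6, 4]
  [0, 0, 18]
  [∞, 16, 0]
D(1):
  [0, 6, 4]
  [0, 0, 4]
  [∞, 16, 0]
D(2):
  [0, 6, 4]
  [0, 0, 4]
  [16, 16, 0]
D(3):
  [0, 6, 4]
  [0, 0, 4]
  [16, 16, 0]
Answer: W* = [[0, 6, 4], [0, 0, 4], [16, 16, 0]]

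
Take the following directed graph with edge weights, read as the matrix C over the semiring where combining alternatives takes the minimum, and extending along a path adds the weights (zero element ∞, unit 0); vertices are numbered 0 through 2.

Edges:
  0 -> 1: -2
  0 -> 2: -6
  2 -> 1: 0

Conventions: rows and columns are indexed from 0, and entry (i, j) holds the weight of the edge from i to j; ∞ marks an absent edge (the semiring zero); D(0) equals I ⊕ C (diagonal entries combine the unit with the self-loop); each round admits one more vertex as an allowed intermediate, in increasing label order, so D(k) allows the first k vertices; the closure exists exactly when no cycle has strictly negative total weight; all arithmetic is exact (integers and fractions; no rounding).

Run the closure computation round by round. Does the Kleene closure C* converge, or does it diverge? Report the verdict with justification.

D(0):
  [0, -2, -6]
  [∞, 0, ∞]
  [∞, 0, 0]
D(1):
  [0, -2, -6]
  [∞, 0, ∞]
  [∞, 0, 0]
D(2):
  [0, -2, -6]
  [∞, 0, ∞]
  [∞, 0, 0]
D(3):
  [0, -6, -6]
  [∞, 0, ∞]
  [∞, 0, 0]
Key observation: every diagonal entry stays at the unit through all rounds, so no improving cycle exists.
Answer: CONVERGES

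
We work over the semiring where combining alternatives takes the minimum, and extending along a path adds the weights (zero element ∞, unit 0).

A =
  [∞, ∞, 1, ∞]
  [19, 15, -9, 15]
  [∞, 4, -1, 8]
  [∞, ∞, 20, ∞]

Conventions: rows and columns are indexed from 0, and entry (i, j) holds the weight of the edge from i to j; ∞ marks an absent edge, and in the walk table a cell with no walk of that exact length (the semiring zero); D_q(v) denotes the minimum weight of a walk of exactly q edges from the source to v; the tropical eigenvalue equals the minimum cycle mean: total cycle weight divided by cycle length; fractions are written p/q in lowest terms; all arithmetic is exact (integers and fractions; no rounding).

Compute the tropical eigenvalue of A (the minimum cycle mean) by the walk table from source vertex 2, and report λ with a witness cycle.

q=0: [∞, ∞, 0, ∞]
q=1: [∞, 4, -1, 8]
q=2: [23, 3, -5, 7]
q=3: [22, -1, -6, 3]
q=4: [18, -2, -10, 2]
Optimal cycle mean attained by: cycle 1->2->1, total (-9) + 4, length 2.
Answer: λ = -5/2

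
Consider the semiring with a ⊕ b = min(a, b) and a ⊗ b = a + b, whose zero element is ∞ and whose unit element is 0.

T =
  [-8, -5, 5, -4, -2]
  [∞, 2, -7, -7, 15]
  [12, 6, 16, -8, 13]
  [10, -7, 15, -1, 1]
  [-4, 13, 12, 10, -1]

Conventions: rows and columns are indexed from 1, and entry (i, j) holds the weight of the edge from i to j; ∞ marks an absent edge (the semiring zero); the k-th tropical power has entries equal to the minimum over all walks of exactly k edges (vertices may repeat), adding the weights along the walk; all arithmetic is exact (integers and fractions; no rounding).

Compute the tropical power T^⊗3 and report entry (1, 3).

T^⊗2:
  [-16, -13, -12, -12, -10]
  [3, -14, -5, -15, -6]
  [2, -15, -1, -9, -7]
  [-3, -8, -14, -14, 0]
  [-12, -9, 1, -8, -6]
T^⊗3:
  [-24, -21, -20, -20, -18]
  [-10, -22, -21, -21, -14]
  [-11, -16, -22, -22, -8]
  [-11, -21, -15, -22, -13]
  [-20, -17, -16, -16, -14]
Key observation: the optimum is the walk 1->1->2->3, with weight (-8) + (-5) + (-7) = -20.
Optimal value attained by: walk 1->1->2->3.
Answer: (T^⊗3)[1][3] = -20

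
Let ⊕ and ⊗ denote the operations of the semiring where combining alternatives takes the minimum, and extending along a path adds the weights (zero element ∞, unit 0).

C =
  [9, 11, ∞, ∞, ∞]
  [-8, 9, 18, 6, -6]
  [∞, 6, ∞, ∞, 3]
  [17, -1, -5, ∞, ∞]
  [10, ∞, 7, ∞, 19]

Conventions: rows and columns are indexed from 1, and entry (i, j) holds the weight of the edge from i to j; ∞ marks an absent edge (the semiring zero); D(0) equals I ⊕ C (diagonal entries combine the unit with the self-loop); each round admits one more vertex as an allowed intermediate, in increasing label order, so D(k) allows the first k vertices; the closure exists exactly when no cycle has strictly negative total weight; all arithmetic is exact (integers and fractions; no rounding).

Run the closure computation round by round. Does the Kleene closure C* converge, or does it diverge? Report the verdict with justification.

D(0):
  [0, 11, ∞, ∞, ∞]
  [-8, 0, 18, 6, -6]
  [∞, 6, 0, ∞, 3]
  [17, -1, -5, 0, ∞]
  [10, ∞, 7, ∞, 0]
D(1):
  [0, 11, ∞, ∞, ∞]
  [-8, 0, 18, 6, -6]
  [∞, 6, 0, ∞, 3]
  [17, -1, -5, 0, ∞]
  [10, 21, 7, ∞, 0]
D(2):
  [0, 11, 29, 17, 5]
  [-8, 0, 18, 6, -6]
  [-2, 6, 0, 12, 0]
  [-9, -1, -5, 0, -7]
  [10, 21, 7, 27, 0]
D(3):
  [0, 11, 29, 17, 5]
  [-8, 0, 18, 6, -6]
  [-2, 6, 0, 12, 0]
  [-9, -1, -5, 0, -7]
  [5, 13, 7, 19, 0]
D(4):
  [0, 11, 12, 17, 5]
  [-8, 0, 1, 6, -6]
  [-2, 6, 0, 12, 0]
  [-9, -1, -5, 0, -7]
  [5, 13, 7, 19, 0]
D(5):
  [0, 11, 12, 17, 5]
  [-8, 0, 1, 6, -6]
  [-2, 6, 0, 12, 0]
  [-9, -1, -5, 0, -7]
  [5, 13, 7, 19, 0]
Key observation: every diagonal entry stays at the unit through all rounds, so no improving cycle exists.
Answer: CONVERGES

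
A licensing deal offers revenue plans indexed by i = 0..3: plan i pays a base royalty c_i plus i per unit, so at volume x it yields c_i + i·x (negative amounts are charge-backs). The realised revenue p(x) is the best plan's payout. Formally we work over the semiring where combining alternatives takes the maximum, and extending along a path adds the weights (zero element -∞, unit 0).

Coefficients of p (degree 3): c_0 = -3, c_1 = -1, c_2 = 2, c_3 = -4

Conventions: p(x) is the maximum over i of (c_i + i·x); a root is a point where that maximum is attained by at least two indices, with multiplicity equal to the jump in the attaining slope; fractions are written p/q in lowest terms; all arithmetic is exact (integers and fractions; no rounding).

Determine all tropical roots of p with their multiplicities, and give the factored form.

hull edge (i=0, c=-3) to (i=2, c=2): slope 5/2, span 2
hull edge (i=2, c=2) to (i=3, c=-4): slope -6, span 1
Factored form: p(x) = -4 ⊗ (x ⊕ (-5/2)) ⊗ (x ⊕ (-5/2)) ⊗ (x ⊕ 6)
Answer: roots = -5/2 (mult 2), 6 (mult 1)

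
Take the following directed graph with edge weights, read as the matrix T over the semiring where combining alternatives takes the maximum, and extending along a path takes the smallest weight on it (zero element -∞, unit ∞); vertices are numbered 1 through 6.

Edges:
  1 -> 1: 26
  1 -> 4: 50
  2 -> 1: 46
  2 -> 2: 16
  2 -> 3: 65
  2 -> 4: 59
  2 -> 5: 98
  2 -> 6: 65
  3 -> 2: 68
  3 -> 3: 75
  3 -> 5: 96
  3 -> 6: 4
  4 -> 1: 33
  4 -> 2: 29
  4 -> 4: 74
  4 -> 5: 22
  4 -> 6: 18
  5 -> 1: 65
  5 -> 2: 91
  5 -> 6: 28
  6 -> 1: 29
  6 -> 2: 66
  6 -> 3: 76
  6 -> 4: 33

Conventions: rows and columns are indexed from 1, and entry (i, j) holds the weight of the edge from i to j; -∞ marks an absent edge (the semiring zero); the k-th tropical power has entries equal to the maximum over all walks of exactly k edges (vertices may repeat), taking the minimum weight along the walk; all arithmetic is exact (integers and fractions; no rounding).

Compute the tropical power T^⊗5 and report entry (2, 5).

T^⊗2:
  [33, 29, -∞, 50, 22, 18]
  [65, 91, 65, 59, 65, 28]
  [65, 91, 75, 59, 75, 65]
  [33, 29, 29, 74, 29, 29]
  [46, 28, 65, 59, 91, 65]
  [46, 68, 75, 59, 76, 65]
T^⊗3:
  [33, 29, 29, 50, 29, 29]
  [65, 65, 65, 59, 91, 65]
  [65, 75, 75, 59, 91, 65]
  [33, 29, 29, 74, 29, 29]
  [65, 91, 65, 59, 65, 28]
  [65, 76, 75, 59, 75, 65]
T^⊗4:
  [33, 29, 29, 50, 29, 29]
  [65, 91, 65, 59, 65, 65]
  [65, 91, 75, 59, 75, 65]
  [33, 29, 29, 74, 29, 29]
  [65, 65, 65, 59, 91, 65]
  [65, 75, 75, 59, 76, 65]
T^⊗5:
  [33, 29, 29, 50, 29, 29]
  [65, 65, 65, 59, 91, 65]
  [65, 75, 75, 59, 91, 65]
  [33, 29, 29, 74, 29, 29]
  [65, 91, 65, 59, 65, 65]
  [65, 76, 75, 59, 75, 65]
Key observation: the optimum is the walk 2->5->2->5->2->5, with weight 98 min 91 min 98 min 91 min 98 = 91.
Optimal value attained by: walk 2->5->2->5->2->5.
Answer: (T^⊗5)[2][5] = 91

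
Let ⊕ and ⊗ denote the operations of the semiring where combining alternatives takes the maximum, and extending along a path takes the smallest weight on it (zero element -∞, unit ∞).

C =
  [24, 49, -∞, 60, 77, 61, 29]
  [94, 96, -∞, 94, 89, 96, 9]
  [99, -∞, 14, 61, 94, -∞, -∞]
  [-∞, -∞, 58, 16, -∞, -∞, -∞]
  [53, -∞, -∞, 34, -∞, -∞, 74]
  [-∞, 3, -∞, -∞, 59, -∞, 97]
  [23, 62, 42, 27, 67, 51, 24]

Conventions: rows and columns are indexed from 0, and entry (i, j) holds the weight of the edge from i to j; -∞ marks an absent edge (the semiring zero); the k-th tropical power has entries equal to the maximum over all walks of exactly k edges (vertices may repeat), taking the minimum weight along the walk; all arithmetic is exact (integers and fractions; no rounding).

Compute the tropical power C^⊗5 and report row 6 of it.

C^⊗2:
  [53, 49, 58, 49, 59, 49, 74]
  [94, 96, 58, 94, 89, 96, 96]
  [53, 49, 58, 60, 77, 61, 74]
  [58, -∞, 16, 58, 58, -∞, -∞]
  [24, 62, 42, 53, 67, 53, 29]
  [53, 62, 42, 34, 67, 51, 59]
  [62, 62, 27, 62, 62, 62, 67]
C^⊗3:
  [58, 62, 49, 58, 67, 53, 59]
  [94, 96, 58, 94, 89, 96, 96]
  [58, 62, 58, 58, 67, 53, 74]
  [53, 49, 58, 58, 58, 58, 58]
  [62, 62, 53, 62, 62, 62, 67]
  [62, 62, 42, 62, 62, 62, 67]
  [62, 62, 58, 62, 67, 62, 62]
C^⊗4:
  [62, 62, 58, 62, 62, 62, 67]
  [94, 96, 58, 94, 89, 96, 96]
  [62, 62, 58, 62, 67, 62, 67]
  [58, 58, 58, 58, 58, 53, 58]
  [62, 62, 58, 62, 67, 62, 62]
  [62, 62, 58, 62, 67, 62, 62]
  [62, 62, 58, 62, 62, 62, 67]
C^⊗5:
  [62, 62, 58, 62, 67, 62, 62]
  [94, 96, 58, 94, 89, 96, 96]
  [62, 62, 58, 62, 67, 62, 67]
  [58, 58, 58, 58, 58, 58, 58]
  [62, 62, 58, 62, 62, 62, 67]
  [62, 62, 58, 62, 62, 62, 67]
  [62, 62, 58, 62, 67, 62, 62]
Answer: row 6 of C^⊗5 = [62, 62, 58, 62, 67, 62, 62]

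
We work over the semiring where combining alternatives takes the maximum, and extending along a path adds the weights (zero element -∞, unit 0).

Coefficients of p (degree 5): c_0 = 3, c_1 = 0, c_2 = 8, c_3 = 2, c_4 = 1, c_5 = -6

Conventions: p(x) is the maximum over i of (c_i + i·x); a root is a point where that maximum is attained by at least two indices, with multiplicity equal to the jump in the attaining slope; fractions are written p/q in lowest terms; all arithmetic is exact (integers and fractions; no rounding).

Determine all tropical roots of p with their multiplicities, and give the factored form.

hull edge (i=0, c=3) to (i=2, c=8): slope 5/2, span 2
hull edge (i=2, c=8) to (i=4, c=1): slope -7/2, span 2
hull edge (i=4, c=1) to (i=5, c=-6): slope -7, span 1
Factored form: p(x) = -6 ⊗ (x ⊕ (-5/2)) ⊗ (x ⊕ (-5/2)) ⊗ (x ⊕ 7/2) ⊗ (x ⊕ 7/2) ⊗ (x ⊕ 7)
Answer: roots = -5/2 (mult 2), 7/2 (mult 2), 7 (mult 1)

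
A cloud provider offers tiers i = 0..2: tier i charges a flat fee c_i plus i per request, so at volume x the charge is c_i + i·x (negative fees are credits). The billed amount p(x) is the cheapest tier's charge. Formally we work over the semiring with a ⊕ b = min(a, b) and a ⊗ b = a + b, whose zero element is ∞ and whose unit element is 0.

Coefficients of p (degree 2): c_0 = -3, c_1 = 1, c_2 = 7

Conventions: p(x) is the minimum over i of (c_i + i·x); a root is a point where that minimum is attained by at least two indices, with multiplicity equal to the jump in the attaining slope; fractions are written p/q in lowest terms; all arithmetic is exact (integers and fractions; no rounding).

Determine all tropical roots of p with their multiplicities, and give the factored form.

hull edge (i=0, c=-3) to (i=1, c=1): slope 4, span 1
hull edge (i=1, c=1) to (i=2, c=7): slope 6, span 1
Factored form: p(x) = 7 ⊗ (x ⊕ (-6)) ⊗ (x ⊕ (-4))
Answer: roots = -6 (mult 1), -4 (mult 1)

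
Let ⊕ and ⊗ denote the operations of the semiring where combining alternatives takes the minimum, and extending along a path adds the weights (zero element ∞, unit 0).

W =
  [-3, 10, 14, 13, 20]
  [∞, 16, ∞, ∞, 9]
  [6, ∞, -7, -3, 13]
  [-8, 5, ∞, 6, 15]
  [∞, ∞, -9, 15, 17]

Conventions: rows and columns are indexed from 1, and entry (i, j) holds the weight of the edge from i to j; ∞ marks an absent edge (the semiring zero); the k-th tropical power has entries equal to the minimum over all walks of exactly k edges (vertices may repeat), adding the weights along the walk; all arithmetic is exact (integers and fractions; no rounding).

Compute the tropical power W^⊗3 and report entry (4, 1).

W^⊗2:
  [-6, 7, 7, 10, 17]
  [∞, 32, 0, 24, 25]
  [-11, 2, -14, -10, 6]
  [-11, 2, 6, 5, 12]
  [-3, 20, -16, -12, 4]
W^⊗3:
  [-9, 4, 0, 4, 14]
  [6, 29, -7, -3, 13]
  [-18, -5, -21, -17, -1]
  [-14, -1, -1, 2, 9]
  [-20, -7, -23, -19, -3]
Key observation: the optimum is the walk 4->1->1->1, with weight (-8) + (-3) + (-3) = -14.
Optimal value attained by: walk 4->1->1->1.
Answer: (W^⊗3)[4][1] = -14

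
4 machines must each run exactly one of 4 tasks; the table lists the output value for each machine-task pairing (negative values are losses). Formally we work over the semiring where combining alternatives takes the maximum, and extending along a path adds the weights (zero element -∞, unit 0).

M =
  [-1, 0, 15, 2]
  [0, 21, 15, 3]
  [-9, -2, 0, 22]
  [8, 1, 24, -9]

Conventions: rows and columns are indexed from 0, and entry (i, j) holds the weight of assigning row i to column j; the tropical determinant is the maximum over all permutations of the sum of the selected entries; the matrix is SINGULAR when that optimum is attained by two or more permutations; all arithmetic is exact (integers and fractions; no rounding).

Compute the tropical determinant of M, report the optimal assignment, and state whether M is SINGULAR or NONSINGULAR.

σ = (0, 1, 2, 3): (-1) + 21 + 0 + (-9) = 11
σ = (0, 1, 3, 2): (-1) + 21 + 22 + 24 = 66
σ = (0, 2, 1, 3): (-1) + 15 + (-2) + (-9) = 3
σ = (0, 2, 3, 1): (-1) + 15 + 22 + 1 = 37
σ = (0, 3, 1, 2): (-1) + 3 + (-2) + 24 = 24
σ = (0, 3, 2, 1): (-1) + 3 + 0 + 1 = 3
σ = (1, 0, 2, 3): 0 + 0 + 0 + (-9) = -9
σ = (1, 0, 3, 2): 0 + 0 + 22 + 24 = 46
σ = (1, 2, 0, 3): 0 + 15 + (-9) + (-9) = -3
σ = (1, 2, 3, 0): 0 + 15 + 22 + 8 = 45
σ = (1, 3, 0, 2): 0 + 3 + (-9) + 24 = 18
σ = (1, 3, 2, 0): 0 + 3 + 0 + 8 = 11
σ = (2, 0, 1, 3): 15 + 0 + (-2) + (-9) = 4
σ = (2, 0, 3, 1): 15 + 0 + 22 + 1 = 38
σ = (2, 1, 0, 3): 15 + 21 + (-9) + (-9) = 18
σ = (2, 1, 3, 0): 15 + 21 + 22 + 8 = 66
σ = (2, 3, 0, 1): 15 + 3 + (-9) + 1 = 10
σ = (2, 3, 1, 0): 15 + 3 + (-2) + 8 = 24
σ = (3, 0, 1, 2): 2 + 0 + (-2) + 24 = 24
σ = (3, 0, 2, 1): 2 + 0 + 0 + 1 = 3
σ = (3, 1, 0, 2): 2 + 21 + (-9) + 24 = 38
σ = (3, 1, 2, 0): 2 + 21 + 0 + 8 = 31
σ = (3, 2, 0, 1): 2 + 15 + (-9) + 1 = 9
σ = (3, 2, 1, 0): 2 + 15 + (-2) + 8 = 23
Optimal value attained by: σ = (0, 1, 3, 2).
Answer: det⊕(M) = 66; verdict: SINGULAR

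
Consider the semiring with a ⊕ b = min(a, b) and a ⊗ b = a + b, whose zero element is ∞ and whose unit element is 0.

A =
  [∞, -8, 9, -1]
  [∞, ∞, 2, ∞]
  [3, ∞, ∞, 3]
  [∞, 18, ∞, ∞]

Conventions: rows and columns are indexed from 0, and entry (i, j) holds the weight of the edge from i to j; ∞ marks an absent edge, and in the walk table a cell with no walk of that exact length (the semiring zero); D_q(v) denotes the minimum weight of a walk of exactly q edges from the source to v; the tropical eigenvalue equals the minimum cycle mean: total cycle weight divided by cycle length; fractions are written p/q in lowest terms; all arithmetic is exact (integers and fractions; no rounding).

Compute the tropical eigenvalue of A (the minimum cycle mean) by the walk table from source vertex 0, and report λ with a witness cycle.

q=0: [0, ∞, ∞, ∞]
q=1: [∞, -8, 9, -1]
q=2: [12, 17, -6, 12]
q=3: [-3, 4, 19, -3]
q=4: [22, -11, 6, -4]
Optimal cycle mean attained by: cycle 0->1->2->0, total (-8) + 2 + 3, length 3.
Answer: λ = -1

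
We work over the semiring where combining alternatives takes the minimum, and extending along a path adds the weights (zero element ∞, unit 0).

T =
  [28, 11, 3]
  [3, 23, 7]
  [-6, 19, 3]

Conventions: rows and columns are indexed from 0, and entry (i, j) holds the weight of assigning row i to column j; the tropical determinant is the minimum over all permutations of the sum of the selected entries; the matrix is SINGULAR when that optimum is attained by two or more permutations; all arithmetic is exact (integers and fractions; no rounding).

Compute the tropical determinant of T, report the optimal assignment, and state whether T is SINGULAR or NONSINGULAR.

σ = (0, 1, 2): 28 + 23 + 3 = 54
σ = (0, 2, 1): 28 + 7 + 19 = 54
σ = (1, 0, 2): 11 + 3 + 3 = 17
σ = (1, 2, 0): 11 + 7 + (-6) = 12
σ = (2, 0, 1): 3 + 3 + 19 = 25
σ = (2, 1, 0): 3 + 23 + (-6) = 20
Optimal value attained by: σ = (1, 2, 0).
Answer: det⊕(T) = 12; verdict: NONSINGULAR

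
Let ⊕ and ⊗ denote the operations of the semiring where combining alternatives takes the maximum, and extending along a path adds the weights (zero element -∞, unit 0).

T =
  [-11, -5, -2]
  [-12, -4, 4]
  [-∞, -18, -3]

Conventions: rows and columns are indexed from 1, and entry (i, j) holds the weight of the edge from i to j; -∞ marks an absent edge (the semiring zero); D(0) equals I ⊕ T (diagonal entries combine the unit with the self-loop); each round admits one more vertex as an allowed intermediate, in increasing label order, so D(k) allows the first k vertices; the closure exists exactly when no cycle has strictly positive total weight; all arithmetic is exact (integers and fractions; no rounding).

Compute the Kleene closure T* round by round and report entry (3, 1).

D(0):
  [0, -5, -2]
  [-12, 0, 4]
  [-∞, -18, 0]
D(1):
  [0, -5, -2]
  [-12, 0, 4]
  [-∞, -18, 0]
D(2):
  [0, -5, -1]
  [-12, 0, 4]
  [-30, -18, 0]
D(3):
  [0, -5, -1]
  [-12, 0, 4]
  [-30, -18, 0]
Answer: T*[3][1] = -30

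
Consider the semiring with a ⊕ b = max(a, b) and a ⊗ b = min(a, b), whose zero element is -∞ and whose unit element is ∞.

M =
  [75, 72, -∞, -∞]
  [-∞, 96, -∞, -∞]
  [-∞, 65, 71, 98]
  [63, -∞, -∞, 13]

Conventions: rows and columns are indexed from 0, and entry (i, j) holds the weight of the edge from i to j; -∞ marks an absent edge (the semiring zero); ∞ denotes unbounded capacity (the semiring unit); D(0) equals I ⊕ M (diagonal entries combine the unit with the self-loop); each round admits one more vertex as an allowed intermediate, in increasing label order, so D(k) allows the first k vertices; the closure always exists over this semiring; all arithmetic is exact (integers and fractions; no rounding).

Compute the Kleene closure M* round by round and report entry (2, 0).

D(0):
  [∞, 72, -∞, -∞]
  [-∞, ∞, -∞, -∞]
  [-∞, 65, ∞, 98]
  [63, -∞, -∞, ∞]
D(1):
  [∞, 72, -∞, -∞]
  [-∞, ∞, -∞, -∞]
  [-∞, 65, ∞, 98]
  [63, 63, -∞, ∞]
D(2):
  [∞, 72, -∞, -∞]
  [-∞, ∞, -∞, -∞]
  [-∞, 65, ∞, 98]
  [63, 63, -∞, ∞]
D(3):
  [∞, 72, -∞, -∞]
  [-∞, ∞, -∞, -∞]
  [-∞, 65, ∞, 98]
  [63, 63, -∞, ∞]
D(4):
  [∞, 72, -∞, -∞]
  [-∞, ∞, -∞, -∞]
  [63, 65, ∞, 98]
  [63, 63, -∞, ∞]
Answer: M*[2][0] = 63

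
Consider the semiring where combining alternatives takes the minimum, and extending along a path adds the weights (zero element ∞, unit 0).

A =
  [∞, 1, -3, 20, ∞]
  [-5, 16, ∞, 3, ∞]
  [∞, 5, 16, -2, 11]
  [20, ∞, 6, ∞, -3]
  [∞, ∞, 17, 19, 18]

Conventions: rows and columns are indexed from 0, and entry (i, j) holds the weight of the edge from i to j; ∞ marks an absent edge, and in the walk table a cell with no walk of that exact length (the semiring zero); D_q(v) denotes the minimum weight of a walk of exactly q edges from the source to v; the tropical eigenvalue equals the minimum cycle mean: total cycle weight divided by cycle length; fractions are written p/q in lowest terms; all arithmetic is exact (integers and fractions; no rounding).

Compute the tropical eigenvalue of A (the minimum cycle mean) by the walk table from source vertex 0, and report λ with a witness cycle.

q=0: [0, ∞, ∞, ∞, ∞]
q=1: [∞, 1, -3, 20, ∞]
q=2: [-4, 2, 13, -5, 8]
q=3: [-3, -3, -7, 5, -8]
q=4: [-8, -2, -6, -9, 2]
q=5: [-7, -7, -11, -8, -12]
Optimal cycle mean attained by: cycle 0->1->0, total 1 + (-5), length 2.
Answer: λ = -2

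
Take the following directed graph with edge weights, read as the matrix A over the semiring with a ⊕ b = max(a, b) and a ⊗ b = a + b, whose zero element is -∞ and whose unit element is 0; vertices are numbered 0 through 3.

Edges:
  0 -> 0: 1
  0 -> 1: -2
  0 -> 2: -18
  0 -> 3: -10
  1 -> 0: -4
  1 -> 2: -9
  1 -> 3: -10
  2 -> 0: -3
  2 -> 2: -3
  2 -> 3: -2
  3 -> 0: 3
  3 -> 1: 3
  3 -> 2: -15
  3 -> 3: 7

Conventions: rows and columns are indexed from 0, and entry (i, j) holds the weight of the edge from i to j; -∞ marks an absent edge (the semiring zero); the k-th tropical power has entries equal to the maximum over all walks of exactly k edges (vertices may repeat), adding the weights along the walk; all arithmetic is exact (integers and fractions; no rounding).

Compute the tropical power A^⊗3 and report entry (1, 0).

A^⊗2:
  [2, -1, -11, -3]
  [-3, -6, -12, -3]
  [1, 1, -6, 5]
  [10, 10, -6, 14]
A^⊗3:
  [3, 0, -10, 4]
  [0, 0, -15, 4]
  [8, 8, -8, 12]
  [17, 17, 1, 21]
Key observation: the optimum is the walk 1->3->3->0, with weight (-10) + 7 + 3 = 0.
Optimal value attained by: walk 1->3->3->0.
Answer: (A^⊗3)[1][0] = 0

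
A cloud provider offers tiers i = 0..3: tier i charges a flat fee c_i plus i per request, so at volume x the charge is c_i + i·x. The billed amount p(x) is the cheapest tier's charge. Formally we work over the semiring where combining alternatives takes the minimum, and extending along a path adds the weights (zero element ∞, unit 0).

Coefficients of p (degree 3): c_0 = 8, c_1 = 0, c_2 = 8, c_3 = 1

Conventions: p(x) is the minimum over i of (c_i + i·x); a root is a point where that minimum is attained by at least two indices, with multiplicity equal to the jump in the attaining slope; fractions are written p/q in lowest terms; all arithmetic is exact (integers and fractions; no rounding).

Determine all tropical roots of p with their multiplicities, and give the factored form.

hull edge (i=0, c=8) to (i=1, c=0): slope -8, span 1
hull edge (i=1, c=0) to (i=3, c=1): slope 1/2, span 2
Factored form: p(x) = 1 ⊗ (x ⊕ (-1/2)) ⊗ (x ⊕ (-1/2)) ⊗ (x ⊕ 8)
Answer: roots = -1/2 (mult 2), 8 (mult 1)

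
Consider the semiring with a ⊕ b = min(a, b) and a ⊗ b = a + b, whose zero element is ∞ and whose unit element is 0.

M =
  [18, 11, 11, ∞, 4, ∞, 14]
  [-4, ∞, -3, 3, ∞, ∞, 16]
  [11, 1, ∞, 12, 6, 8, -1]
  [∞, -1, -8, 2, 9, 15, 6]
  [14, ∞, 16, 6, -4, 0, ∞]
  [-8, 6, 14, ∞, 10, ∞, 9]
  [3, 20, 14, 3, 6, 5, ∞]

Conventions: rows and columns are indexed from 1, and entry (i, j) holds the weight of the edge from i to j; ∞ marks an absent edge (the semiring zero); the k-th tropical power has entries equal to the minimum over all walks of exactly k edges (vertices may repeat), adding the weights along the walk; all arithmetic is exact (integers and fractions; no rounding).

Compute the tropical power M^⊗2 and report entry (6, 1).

M^⊗2:
  [7, 12, 8, 10, 0, 4, 10]
  [8, -2, -5, 5, 0, 5, -4]
  [-3, 11, -2, 2, 2, 4, 17]
  [-5, -7, -6, 2, -2, 0, -9]
  [-8, 5, -2, 2, -8, -4, 9]
  [2, 3, 3, 9, -4, 10, 6]
  [-3, 2, -5, 5, 2, 6, 9]
Key observation: the optimum is the walk 6->2->1, with weight 6 + (-4) = 2.
Optimal value attained by: walk 6->2->1.
Answer: (M^⊗2)[6][1] = 2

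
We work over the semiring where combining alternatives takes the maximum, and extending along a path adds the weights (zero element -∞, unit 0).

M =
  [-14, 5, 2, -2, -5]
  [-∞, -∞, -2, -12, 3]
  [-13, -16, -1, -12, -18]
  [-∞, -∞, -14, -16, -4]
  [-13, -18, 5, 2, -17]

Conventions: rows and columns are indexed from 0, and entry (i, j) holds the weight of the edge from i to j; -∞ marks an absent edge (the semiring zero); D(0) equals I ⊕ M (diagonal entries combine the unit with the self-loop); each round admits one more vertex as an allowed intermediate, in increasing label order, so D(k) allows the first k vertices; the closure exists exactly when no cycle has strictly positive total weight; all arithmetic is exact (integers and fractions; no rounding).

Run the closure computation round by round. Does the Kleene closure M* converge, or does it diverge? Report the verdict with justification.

D(0):
  [0, 5, 2, -2, -5]
  [-∞, 0, -2, -12, 3]
  [-13, -16, 0, -12, -18]
  [-∞, -∞, -14, 0, -4]
  [-13, -18, 5, 2, 0]
D(1):
  [0, 5, 2, -2, -5]
  [-∞, 0, -2, -12, 3]
  [-13, -8, 0, -12, -18]
  [-∞, -∞, -14, 0, -4]
  [-13, -8, 5, 2, 0]
D(2):
  [0, 5, 3, -2, 8]
  [-∞, 0, -2, -12, 3]
  [-13, -8, 0, -12, -5]
  [-∞, -∞, -14, 0, -4]
  [-13, -8, 5, 2, 0]
D(3):
  [0, 5, 3, -2, 8]
  [-15, 0, -2, -12, 3]
  [-13, -8, 0, -12, -5]
  [-27, -22, -14, 0, -4]
  [-8, -3, 5, 2, 0]
D(4):
  [0, 5, 3, -2, 8]
  [-15, 0, -2, -12, 3]
  [-13, -8, 0, -12, -5]
  [-27, -22, -14, 0, -4]
  [-8, -3, 5, 2, 0]
D(5):
  [0, 5, 13, 10, 8]
  [-5, 0, 8, 5, 3]
  [-13, -8, 0, -3, -5]
  [-12, -7, 1, 0, -4]
  [-8, -3, 5, 2, 0]
Key observation: every diagonal entry stays at the unit through all rounds, so no improving cycle exists.
Answer: CONVERGES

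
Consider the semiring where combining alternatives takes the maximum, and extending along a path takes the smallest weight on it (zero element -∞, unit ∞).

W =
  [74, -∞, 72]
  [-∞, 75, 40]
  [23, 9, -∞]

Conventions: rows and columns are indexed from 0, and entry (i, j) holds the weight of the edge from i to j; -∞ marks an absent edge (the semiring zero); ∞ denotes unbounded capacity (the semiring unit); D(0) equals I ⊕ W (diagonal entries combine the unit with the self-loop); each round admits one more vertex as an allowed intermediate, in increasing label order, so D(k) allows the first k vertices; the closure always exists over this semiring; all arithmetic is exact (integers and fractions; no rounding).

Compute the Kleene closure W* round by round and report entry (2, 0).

D(0):
  [∞, -∞, 72]
  [-∞, ∞, 40]
  [23, 9, ∞]
D(1):
  [∞, -∞, 72]
  [-∞, ∞, 40]
  [23, 9, ∞]
D(2):
  [∞, -∞, 72]
  [-∞, ∞, 40]
  [23, 9, ∞]
D(3):
  [∞, 9, 72]
  [23, ∞, 40]
  [23, 9, ∞]
Answer: W*[2][0] = 23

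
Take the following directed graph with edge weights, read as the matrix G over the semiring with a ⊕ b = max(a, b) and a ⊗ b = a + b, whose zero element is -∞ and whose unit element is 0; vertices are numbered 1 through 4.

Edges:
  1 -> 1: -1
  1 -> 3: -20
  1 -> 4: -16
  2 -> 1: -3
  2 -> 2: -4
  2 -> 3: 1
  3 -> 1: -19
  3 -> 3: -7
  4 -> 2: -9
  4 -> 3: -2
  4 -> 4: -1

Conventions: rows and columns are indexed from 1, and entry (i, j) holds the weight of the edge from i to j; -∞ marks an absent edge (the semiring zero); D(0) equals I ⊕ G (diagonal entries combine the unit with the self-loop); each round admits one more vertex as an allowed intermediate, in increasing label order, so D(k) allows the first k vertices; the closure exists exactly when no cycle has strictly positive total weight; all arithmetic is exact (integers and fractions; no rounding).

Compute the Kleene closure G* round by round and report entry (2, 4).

D(0):
  [0, -∞, -20, -16]
  [-3, 0, 1, -∞]
  [-19, -∞, 0, -∞]
  [-∞, -9, -2, 0]
D(1):
  [0, -∞, -20, -16]
  [-3, 0, 1, -19]
  [-19, -∞, 0, -35]
  [-∞, -9, -2, 0]
D(2):
  [0, -∞, -20, -16]
  [-3, 0, 1, -19]
  [-19, -∞, 0, -35]
  [-12, -9, -2, 0]
D(3):
  [0, -∞, -20, -16]
  [-3, 0, 1, -19]
  [-19, -∞, 0, -35]
  [-12, -9, -2, 0]
D(4):
  [0, -25, -18, -16]
  [-3, 0, 1, -19]
  [-19, -44, 0, -35]
  [-12, -9, -2, 0]
Answer: G*[2][4] = -19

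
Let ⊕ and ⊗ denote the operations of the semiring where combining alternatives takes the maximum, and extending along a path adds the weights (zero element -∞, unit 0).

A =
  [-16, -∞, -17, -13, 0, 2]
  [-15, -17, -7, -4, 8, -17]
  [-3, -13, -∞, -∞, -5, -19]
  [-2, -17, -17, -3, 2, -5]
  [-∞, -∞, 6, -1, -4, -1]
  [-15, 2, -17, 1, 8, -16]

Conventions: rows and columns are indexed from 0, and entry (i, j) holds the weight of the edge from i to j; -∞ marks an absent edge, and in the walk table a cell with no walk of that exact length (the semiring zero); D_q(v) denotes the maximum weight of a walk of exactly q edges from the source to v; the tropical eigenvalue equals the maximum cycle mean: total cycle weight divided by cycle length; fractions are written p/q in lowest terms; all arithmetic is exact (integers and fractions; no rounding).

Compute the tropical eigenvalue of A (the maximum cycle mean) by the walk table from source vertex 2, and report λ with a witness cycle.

q=0: [-∞, -∞, 0, -∞, -∞, -∞]
q=1: [-3, -13, -∞, -∞, -5, -19]
q=2: [-19, -17, 1, -6, -3, -1]
q=3: [-2, 1, 3, 0, 7, -4]
q=4: [0, -2, 13, 6, 9, 6]
q=5: [10, 8, 15, 8, 14, 8]
q=6: [12, 10, 20, 13, 16, 13]
Optimal cycle mean attained by: cycle 4->5->4, total (-1) + 8, length 2.
Answer: λ = 7/2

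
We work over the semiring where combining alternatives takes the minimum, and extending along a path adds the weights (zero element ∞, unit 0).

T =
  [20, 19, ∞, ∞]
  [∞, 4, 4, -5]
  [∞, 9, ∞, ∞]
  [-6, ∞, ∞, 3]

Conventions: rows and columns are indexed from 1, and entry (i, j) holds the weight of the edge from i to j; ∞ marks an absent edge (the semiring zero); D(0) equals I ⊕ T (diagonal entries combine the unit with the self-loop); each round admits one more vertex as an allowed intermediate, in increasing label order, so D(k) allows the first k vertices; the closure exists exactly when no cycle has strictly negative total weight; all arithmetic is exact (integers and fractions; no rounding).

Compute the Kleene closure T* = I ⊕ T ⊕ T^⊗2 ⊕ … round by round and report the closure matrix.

D(0):
  [0, 19, ∞, ∞]
  [∞, 0, 4, -5]
  [∞, 9, 0, ∞]
  [-6, ∞, ∞, 0]
D(1):
  [0, 19, ∞, ∞]
  [∞, 0, 4, -5]
  [∞, 9, 0, ∞]
  [-6, 13, ∞, 0]
D(2):
  [0, 19, 23, 14]
  [∞, 0, 4, -5]
  [∞, 9, 0, 4]
  [-6, 13, 17, 0]
D(3):
  [0, 19, 23, 14]
  [∞, 0, 4, -5]
  [∞, 9, 0, 4]
  [-6, 13, 17, 0]
D(4):
  [0, 19, 23, 14]
  [-11, 0, 4, -5]
  [-2, 9, 0, 4]
  [-6, 13, 17, 0]
Answer: T* = [[0, 19, 23, 14], [-11, 0, 4, -5], [-2, 9, 0, 4], [-6, 13, 17, 0]]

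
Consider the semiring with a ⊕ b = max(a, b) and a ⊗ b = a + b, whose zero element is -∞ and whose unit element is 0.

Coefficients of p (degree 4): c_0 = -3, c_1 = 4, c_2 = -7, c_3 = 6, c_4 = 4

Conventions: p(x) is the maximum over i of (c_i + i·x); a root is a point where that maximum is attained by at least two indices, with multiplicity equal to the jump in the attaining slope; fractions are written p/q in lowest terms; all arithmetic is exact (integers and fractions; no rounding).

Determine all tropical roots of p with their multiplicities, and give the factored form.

hull edge (i=0, c=-3) to (i=1, c=4): slope 7, span 1
hull edge (i=1, c=4) to (i=3, c=6): slope 1, span 2
hull edge (i=3, c=6) to (i=4, c=4): slope -2, span 1
Factored form: p(x) = 4 ⊗ (x ⊕ (-7)) ⊗ (x ⊕ (-1)) ⊗ (x ⊕ (-1)) ⊗ (x ⊕ 2)
Answer: roots = -7 (mult 1), -1 (mult 2), 2 (mult 1)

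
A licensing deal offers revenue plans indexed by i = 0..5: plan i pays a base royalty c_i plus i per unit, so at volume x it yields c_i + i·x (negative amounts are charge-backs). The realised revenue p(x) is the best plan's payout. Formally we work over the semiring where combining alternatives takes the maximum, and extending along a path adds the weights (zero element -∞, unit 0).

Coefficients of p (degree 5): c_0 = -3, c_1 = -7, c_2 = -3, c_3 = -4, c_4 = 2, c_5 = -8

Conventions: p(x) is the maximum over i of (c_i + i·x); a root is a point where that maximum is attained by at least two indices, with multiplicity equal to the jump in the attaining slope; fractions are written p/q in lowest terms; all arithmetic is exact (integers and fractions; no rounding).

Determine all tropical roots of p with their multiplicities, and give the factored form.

hull edge (i=0, c=-3) to (i=4, c=2): slope 5/4, span 4
hull edge (i=4, c=2) to (i=5, c=-8): slope -10, span 1
Factored form: p(x) = -8 ⊗ (x ⊕ (-5/4)) ⊗ (x ⊕ (-5/4)) ⊗ (x ⊕ (-5/4)) ⊗ (x ⊕ (-5/4)) ⊗ (x ⊕ 10)
Answer: roots = -5/4 (mult 4), 10 (mult 1)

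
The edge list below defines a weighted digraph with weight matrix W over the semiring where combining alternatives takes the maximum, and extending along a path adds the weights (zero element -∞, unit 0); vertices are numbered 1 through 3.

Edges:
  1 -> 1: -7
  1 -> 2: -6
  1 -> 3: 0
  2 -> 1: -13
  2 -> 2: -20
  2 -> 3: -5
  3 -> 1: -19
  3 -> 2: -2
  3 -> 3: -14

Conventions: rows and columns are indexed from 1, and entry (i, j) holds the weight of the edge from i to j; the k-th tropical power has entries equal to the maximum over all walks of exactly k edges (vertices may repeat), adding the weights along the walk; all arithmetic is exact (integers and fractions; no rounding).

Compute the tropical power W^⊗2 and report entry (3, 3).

W^⊗2:
  [-14, -2, -7]
  [-20, -7, -13]
  [-15, -16, -7]
Key observation: the optimum is the walk 3->2->3, with weight (-2) + (-5) = -7.
Optimal value attained by: walk 3->2->3.
Answer: (W^⊗2)[3][3] = -7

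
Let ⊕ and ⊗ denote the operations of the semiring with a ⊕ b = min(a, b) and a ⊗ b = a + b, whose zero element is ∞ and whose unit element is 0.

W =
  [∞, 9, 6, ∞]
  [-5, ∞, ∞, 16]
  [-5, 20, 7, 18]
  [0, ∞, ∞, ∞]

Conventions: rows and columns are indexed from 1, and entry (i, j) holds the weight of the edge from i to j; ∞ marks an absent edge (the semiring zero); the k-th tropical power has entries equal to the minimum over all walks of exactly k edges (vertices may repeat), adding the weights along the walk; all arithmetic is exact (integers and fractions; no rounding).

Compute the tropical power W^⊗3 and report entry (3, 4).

W^⊗2:
  [1, 26, 13, 24]
  [16, 4, 1, ∞]
  [2, 4, 1, 25]
  [∞, 9, 6, ∞]
W^⊗3:
  [8, 10, 7, 31]
  [-4, 21, 8, 19]
  [-4, 11, 8, 19]
  [1, 26, 13, 24]
Key observation: the optimum is the walk 3->1->3->4, with weight (-5) + 6 + 18 = 19.
Optimal value attained by: walk 3->1->3->4.
Answer: (W^⊗3)[3][4] = 19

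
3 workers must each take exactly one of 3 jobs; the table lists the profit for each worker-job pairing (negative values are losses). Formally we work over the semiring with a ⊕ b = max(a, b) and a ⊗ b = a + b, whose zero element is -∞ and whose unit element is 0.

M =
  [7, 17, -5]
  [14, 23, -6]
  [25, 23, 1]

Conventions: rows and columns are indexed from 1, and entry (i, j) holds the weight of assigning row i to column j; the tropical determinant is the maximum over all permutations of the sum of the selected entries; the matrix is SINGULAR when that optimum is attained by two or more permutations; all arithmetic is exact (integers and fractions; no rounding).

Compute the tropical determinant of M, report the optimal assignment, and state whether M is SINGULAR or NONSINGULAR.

σ = (1, 2, 3): 7 + 23 + 1 = 31
σ = (1, 3, 2): 7 + (-6) + 23 = 24
σ = (2, 1, 3): 17 + 14 + 1 = 32
σ = (2, 3, 1): 17 + (-6) + 25 = 36
σ = (3, 1, 2): (-5) + 14 + 23 = 32
σ = (3, 2, 1): (-5) + 23 + 25 = 43
Optimal value attained by: σ = (3, 2, 1).
Answer: det⊕(M) = 43; verdict: NONSINGULAR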